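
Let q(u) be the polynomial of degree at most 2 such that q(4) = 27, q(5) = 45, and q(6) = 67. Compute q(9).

Using the Lagrange interpolation formula with nodes 4, 5, 6:
  L_0(u) = (u - 5)(u - 6) / 2
  L_1(u) = (u - 4)(u - 6) / -1
  L_2(u) = (u - 4)(u - 5) / 2
Then q(u) = 27·L_0(u) + 45·L_1(u) + 67·L_2(u).
Expanding and collecting terms gives q(u) = 2u^2 - 5.
Evaluating at u = 9: q(9) = 157.

157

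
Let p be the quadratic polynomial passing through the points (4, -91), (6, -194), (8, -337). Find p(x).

Using the Lagrange interpolation formula with nodes 4, 6, 8:
  L_0(x) = (x - 6)(x - 8) / 8
  L_1(x) = (x - 4)(x - 8) / -4
  L_2(x) = (x - 4)(x - 6) / 8
Then p(x) = -91·L_0(x) - 194·L_1(x) - 337·L_2(x).
Expanding and collecting terms gives p(x) = -5x^2 - (3/2)x - 5.
Check: p(4) = -91. ✓

p(x) = -5x^2 - (3/2)x - 5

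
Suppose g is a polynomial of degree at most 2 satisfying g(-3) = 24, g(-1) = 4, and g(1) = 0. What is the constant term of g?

Write g(u) = au^2 + bu + c. Substituting each data point gives a linear system:
  9a - 3b + c = 24
  a - b + c = 4
  a + b + c = 0
Solving the system yields a = 2, b = -2, c = 0.
So g(u) = 2u^2 - 2u.
The constant term is 0.

0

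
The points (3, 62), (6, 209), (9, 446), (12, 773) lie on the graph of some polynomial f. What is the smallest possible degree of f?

Forward differences of the values at x = 3, 6, 9, 12:
  f  : 62  209  446  773
  Δ  : 147  237  327
  Δ^2: 90  90
  Δ^3: 0
The second differences are constant (90) and nonzero, while all higher differences vanish, so the minimal degree is 2.

2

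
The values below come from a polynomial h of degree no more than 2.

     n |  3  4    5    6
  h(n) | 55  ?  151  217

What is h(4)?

The 3 known points determine the degree-2 polynomial uniquely.
Write h(n) = an^2 + bn + c. Substituting each data point gives a linear system:
  9a + 3b + c = 55
  25a + 5b + c = 151
  36a + 6b + c = 217
Solving the system yields a = 6, b = 0, c = 1.
So h(n) = 6n² + 1.
Then h(4) = 97.

97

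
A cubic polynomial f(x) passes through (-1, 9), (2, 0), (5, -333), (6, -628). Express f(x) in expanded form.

f(x) = -4x^3 + 6x^2 + 3x + 2

Using the Lagrange interpolation formula with nodes -1, 2, 5, 6:
  L_0(x) = (x - 2)(x - 5)(x - 6) / -126
  L_1(x) = (x + 1)(x - 5)(x - 6) / 36
  L_2(x) = (x + 1)(x - 2)(x - 6) / -18
  L_3(x) = (x + 1)(x - 2)(x - 5) / 28
Then f(x) = 9·L_0(x) + 0·L_1(x) - 333·L_2(x) - 628·L_3(x).
Expanding and collecting terms gives f(x) = -4x^3 + 6x^2 + 3x + 2.
Check: f(6) = -628. ✓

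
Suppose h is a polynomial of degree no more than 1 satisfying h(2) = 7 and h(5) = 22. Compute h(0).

-3

Using the Lagrange interpolation formula with nodes 2, 5:
  L_0(s) = (s - 5) / -3
  L_1(s) = (s - 2) / 3
Then h(s) = 7·L_0(s) + 22·L_1(s).
Expanding and collecting terms gives h(s) = 5s - 3.
Evaluating at s = 0: h(0) = -3.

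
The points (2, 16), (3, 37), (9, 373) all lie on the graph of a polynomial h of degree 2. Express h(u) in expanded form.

Using the Lagrange interpolation formula with nodes 2, 3, 9:
  L_0(u) = (u - 3)(u - 9) / 7
  L_1(u) = (u - 2)(u - 9) / -6
  L_2(u) = (u - 2)(u - 3) / 42
Then h(u) = 16·L_0(u) + 37·L_1(u) + 373·L_2(u).
Expanding and collecting terms gives h(u) = 5u^2 - 4u + 4.
Check: h(9) = 373. ✓

h(u) = 5u^2 - 4u + 4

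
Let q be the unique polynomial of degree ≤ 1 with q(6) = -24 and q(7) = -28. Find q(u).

q(u) = -4u

Using the Lagrange interpolation formula with nodes 6, 7:
  L_0(u) = (u - 7) / -1
  L_1(u) = (u - 6) / 1
Then q(u) = -24·L_0(u) - 28·L_1(u).
Expanding and collecting terms gives q(u) = -4u.
Check: q(7) = -28. ✓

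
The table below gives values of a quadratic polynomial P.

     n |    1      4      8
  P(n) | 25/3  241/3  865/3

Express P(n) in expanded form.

P(n) = 4n^2 + 4n + 1/3

Write P(n) = an^2 + bn + c. Substituting each data point gives a linear system:
  a + b + c = 25/3
  16a + 4b + c = 241/3
  64a + 8b + c = 865/3
Solving the system yields a = 4, b = 4, c = 1/3.
So P(n) = 4n² + 4n + 1/3.
Check: P(4) = 241/3. ✓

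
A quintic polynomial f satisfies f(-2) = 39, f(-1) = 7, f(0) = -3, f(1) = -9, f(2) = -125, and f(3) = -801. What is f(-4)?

Using the Lagrange interpolation formula with nodes -2, -1, 0, 1, 2, 3:
  L_0(u) = (u + 1)u(u - 1)(u - 2)(u - 3) / -120
  L_1(u) = (u + 2)u(u - 1)(u - 2)(u - 3) / 24
  L_2(u) = (u + 2)(u + 1)(u - 1)(u - 2)(u - 3) / -12
  L_3(u) = (u + 2)(u + 1)u(u - 2)(u - 3) / 12
  L_4(u) = (u + 2)(u + 1)u(u - 1)(u - 3) / -24
  L_5(u) = (u + 2)(u + 1)u(u - 1)(u - 2) / 120
Then f(u) = 39·L_0(u) + 7·L_1(u) - 3·L_2(u) - 9·L_3(u) - 125·L_4(u) - 801·L_5(u).
Expanding and collecting terms gives f(u) = -2u^5 - 4u^4 - u^3 + 6u^2 - 5u - 3.
Evaluating at u = -4: f(-4) = 1201.

1201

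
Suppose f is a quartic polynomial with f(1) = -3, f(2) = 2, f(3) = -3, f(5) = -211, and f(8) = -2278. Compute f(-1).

Write f(x) = ax^4 + bx^3 + cx^2 + dx + e. Substituting each data point gives a linear system:
  a + b + c + d + e = -3
  16a + 8b + 4c + 2d + e = 2
  81a + 27b + 9c + 3d + e = -3
  625a + 125b + 25c + 5d + e = -211
  4096a + 512b + 64c + 8d + e = -2278
Solving the system yields a = -1, b = 4, c = -4, d = 4, e = -6.
So f(x) = -x^4 + 4x^3 - 4x^2 + 4x - 6.
Then f(-1) = -19.

-19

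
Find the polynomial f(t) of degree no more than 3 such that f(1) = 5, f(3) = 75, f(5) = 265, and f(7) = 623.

Write f(t) = at^3 + bt^2 + ct + d. Substituting each data point gives a linear system:
  a + b + c + d = 5
  27a + 9b + 3c + d = 75
  125a + 25b + 5c + d = 265
  343a + 49b + 7c + d = 623
Solving the system yields a = 1, b = 6, c = -2, d = 0.
So f(t) = t³ + 6t² - 2t.
Check: f(1) = 5. ✓

f(t) = t^3 + 6t^2 - 2t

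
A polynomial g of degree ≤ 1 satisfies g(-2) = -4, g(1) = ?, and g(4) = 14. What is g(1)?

On equispaced nodes a degree-1 polynomial has vanishing second forward difference, so
  g(-2) - 2·g(1) + g(4) = 0.
Substituting the known values and solving for g(1):
  -2·g(1) = -10
  g(1) = 5.

5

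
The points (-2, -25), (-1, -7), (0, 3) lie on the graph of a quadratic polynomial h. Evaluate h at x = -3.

-51

Write h(x) = ax^2 + bx + c. Substituting each data point gives a linear system:
  4a - 2b + c = -25
  a - b + c = -7
  c = 3
Solving the system yields a = -4, b = 6, c = 3.
So h(x) = -4x^2 + 6x + 3.
Then h(-3) = -51.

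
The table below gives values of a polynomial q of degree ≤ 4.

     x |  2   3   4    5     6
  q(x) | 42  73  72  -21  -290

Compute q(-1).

-3

Write q(x) = ax^4 + bx^3 + cx^2 + dx + e. Substituting each data point gives a linear system:
  16a + 8b + 4c + 2d + e = 42
  81a + 27b + 9c + 3d + e = 73
  256a + 64b + 16c + 4d + e = 72
  625a + 125b + 25c + 5d + e = -21
  1296a + 216b + 36c + 6d + e = -290
Solving the system yields a = -1, b = 4, c = 3, d = 5, e = 4.
So q(x) = -x⁴ + 4x³ + 3x² + 5x + 4.
Then q(-1) = -3.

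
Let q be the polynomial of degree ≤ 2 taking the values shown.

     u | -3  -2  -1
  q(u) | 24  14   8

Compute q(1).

8

Forward differences of the values at u = -3, -2, -1:
  q  : 24  14  8
  Δ  : -10  -6
  Δ^2: 4
The second differences are constant, confirming degree 2.
Interpolating (Newton forward form) and evaluating at u = 1 gives q(1) = 8.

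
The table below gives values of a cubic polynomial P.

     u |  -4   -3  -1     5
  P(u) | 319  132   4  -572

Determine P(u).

P(u) = -5u^3 + u^2 + 5u + 3

Using the Lagrange interpolation formula with nodes -4, -3, -1, 5:
  L_0(u) = (u + 3)(u + 1)(u - 5) / -27
  L_1(u) = (u + 4)(u + 1)(u - 5) / 16
  L_2(u) = (u + 4)(u + 3)(u - 5) / -36
  L_3(u) = (u + 4)(u + 3)(u + 1) / 432
Then P(u) = 319·L_0(u) + 132·L_1(u) + 4·L_2(u) - 572·L_3(u).
Expanding and collecting terms gives P(u) = -5u^3 + u^2 + 5u + 3.
Check: P(-4) = 319. ✓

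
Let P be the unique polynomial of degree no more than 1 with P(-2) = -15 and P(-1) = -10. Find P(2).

Using the Lagrange interpolation formula with nodes -2, -1:
  L_0(t) = (t + 1) / -1
  L_1(t) = (t + 2) / 1
Then P(t) = -15·L_0(t) - 10·L_1(t).
Expanding and collecting terms gives P(t) = 5t - 5.
Evaluating at t = 2: P(2) = 5.

5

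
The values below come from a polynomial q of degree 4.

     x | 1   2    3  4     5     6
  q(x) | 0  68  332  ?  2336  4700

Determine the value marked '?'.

On equispaced nodes a degree-4 polynomial has vanishing fifth forward difference, so
  - q(1) + 5·q(2) - 10·q(3) + 10·q(4) - 5·q(5) + q(6) = 0.
Substituting the known values and solving for q(4):
  10·q(4) = 9960
  q(4) = 996.

996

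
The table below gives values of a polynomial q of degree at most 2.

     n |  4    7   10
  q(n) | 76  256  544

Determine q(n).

q(n) = 6n^2 - 6n + 4

Write q(n) = an^2 + bn + c. Substituting each data point gives a linear system:
  16a + 4b + c = 76
  49a + 7b + c = 256
  100a + 10b + c = 544
Solving the system yields a = 6, b = -6, c = 4.
So q(n) = 6n^2 - 6n + 4.
Check: q(10) = 544. ✓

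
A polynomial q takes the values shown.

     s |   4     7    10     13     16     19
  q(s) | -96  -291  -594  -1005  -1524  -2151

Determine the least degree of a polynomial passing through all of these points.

Forward differences of the values at s = 4, 7, 10, 13, 16, 19:
  q  : -96  -291  -594  -1005  -1524  -2151
  Δ  : -195  -303  -411  -519  -627
  Δ^2: -108  -108  -108  -108
  Δ^3: 0  0  0
  Δ^4: 0  0
  Δ^5: 0
The second differences are constant (-108) and nonzero, while all higher differences vanish, so the minimal degree is 2.

2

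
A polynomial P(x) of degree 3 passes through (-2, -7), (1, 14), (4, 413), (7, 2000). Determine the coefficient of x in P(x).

-2

Write P(x) = ax^3 + bx^2 + cx + d. Substituting each data point gives a linear system:
  -8a + 4b - 2c + d = -7
  a + b + c + d = 14
  64a + 16b + 4c + d = 413
  343a + 49b + 7c + d = 2000
Solving the system yields a = 5, b = 6, c = -2, d = 5.
So P(x) = 5x^3 + 6x^2 - 2x + 5.
The coefficient of x is -2.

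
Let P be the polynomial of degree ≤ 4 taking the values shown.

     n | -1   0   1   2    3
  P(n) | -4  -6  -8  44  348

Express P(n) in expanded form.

P(n) = 6n^4 - 3n^3 - 6n^2 + n - 6

Write P(n) = an^4 + bn^3 + cn^2 + dn + e. Substituting each data point gives a linear system:
  a - b + c - d + e = -4
  e = -6
  a + b + c + d + e = -8
  16a + 8b + 4c + 2d + e = 44
  81a + 27b + 9c + 3d + e = 348
Solving the system yields a = 6, b = -3, c = -6, d = 1, e = -6.
So P(n) = 6n^4 - 3n^3 - 6n^2 + n - 6.
Check: P(2) = 44. ✓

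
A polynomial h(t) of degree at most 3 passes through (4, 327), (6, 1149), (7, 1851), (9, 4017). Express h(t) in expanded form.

Using the Lagrange interpolation formula with nodes 4, 6, 7, 9:
  L_0(t) = (t - 6)(t - 7)(t - 9) / -30
  L_1(t) = (t - 4)(t - 7)(t - 9) / 6
  L_2(t) = (t - 4)(t - 6)(t - 9) / -6
  L_3(t) = (t - 4)(t - 6)(t - 7) / 30
Then h(t) = 327·L_0(t) + 1149·L_1(t) + 1851·L_2(t) + 4017·L_3(t).
Expanding and collecting terms gives h(t) = 6t³ - 5t² + 5t + 3.
Check: h(4) = 327. ✓

h(t) = 6t^3 - 5t^2 + 5t + 3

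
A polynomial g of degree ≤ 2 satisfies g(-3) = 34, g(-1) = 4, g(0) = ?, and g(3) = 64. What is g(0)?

The 3 known points determine the degree-2 polynomial uniquely.
Write g(t) = at^2 + bt + c. Substituting each data point gives a linear system:
  9a - 3b + c = 34
  a - b + c = 4
  9a + 3b + c = 64
Solving the system yields a = 5, b = 5, c = 4.
So g(t) = 5t² + 5t + 4.
Then g(0) = 4.

4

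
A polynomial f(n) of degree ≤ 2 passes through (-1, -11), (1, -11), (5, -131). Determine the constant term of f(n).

Write f(n) = an^2 + bn + c. Substituting each data point gives a linear system:
  a - b + c = -11
  a + b + c = -11
  25a + 5b + c = -131
Solving the system yields a = -5, b = 0, c = -6.
So f(n) = -5n^2 - 6.
The constant term is -6.

-6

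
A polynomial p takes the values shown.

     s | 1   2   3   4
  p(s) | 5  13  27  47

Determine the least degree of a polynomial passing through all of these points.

Forward differences of the values at s = 1, 2, 3, 4:
  p  : 5  13  27  47
  Δ  : 8  14  20
  Δ^2: 6  6
  Δ^3: 0
The second differences are constant (6) and nonzero, while all higher differences vanish, so the minimal degree is 2.

2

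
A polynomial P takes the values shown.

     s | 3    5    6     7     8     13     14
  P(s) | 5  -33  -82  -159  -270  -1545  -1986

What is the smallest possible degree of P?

Divided differences on the nodes 3, 5, 6, 7, 8, 13, 14:
  order 0: 5  -33  -82  -159  -270  -1545  -1986
  order 1: -19  -49  -77  -111  -255  -441
  order 2: -10  -14  -17  -24  -31
  order 3: -1  -1  -1  -1
  order 4: 0  0  0
  order 5: 0  0
  order 6: 0
The order-3 divided differences are all -1 (nonzero) and every higher order vanishes, so the data lies on a polynomial of degree exactly 3.

3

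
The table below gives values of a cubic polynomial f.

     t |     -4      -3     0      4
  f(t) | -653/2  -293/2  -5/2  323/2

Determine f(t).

Write f(t) = at^3 + bt^2 + ct + d. Substituting each data point gives a linear system:
  -64a + 16b - 4c + d = -653/2
  -27a + 9b - 3c + d = -293/2
  d = -5/2
  64a + 16b + 4c + d = 323/2
Solving the system yields a = 4, b = -5, c = -3, d = -5/2.
So f(t) = 4t³ - 5t² - 3t - 5/2.
Check: f(0) = -5/2. ✓

f(t) = 4t^3 - 5t^2 - 3t - 5/2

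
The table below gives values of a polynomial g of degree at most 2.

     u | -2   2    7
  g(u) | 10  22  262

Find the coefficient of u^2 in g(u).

5

Write g(u) = au^2 + bu + c. Substituting each data point gives a linear system:
  4a - 2b + c = 10
  4a + 2b + c = 22
  49a + 7b + c = 262
Solving the system yields a = 5, b = 3, c = -4.
So g(u) = 5u^2 + 3u - 4.
The leading coefficient is 5.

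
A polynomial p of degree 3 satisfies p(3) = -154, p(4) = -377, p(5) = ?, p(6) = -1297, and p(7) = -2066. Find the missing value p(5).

-746

On equispaced nodes a degree-3 polynomial has vanishing fourth forward difference, so
  p(3) - 4·p(4) + 6·p(5) - 4·p(6) + p(7) = 0.
Substituting the known values and solving for p(5):
  6·p(5) = -4476
  p(5) = -746.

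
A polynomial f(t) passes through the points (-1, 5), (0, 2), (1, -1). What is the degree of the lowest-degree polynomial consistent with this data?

Divided differences on the nodes -1, 0, 1:
  order 0: 5  2  -1
  order 1: -3  -3
  order 2: 0
The order-1 divided differences are all -3 (nonzero) and every higher order vanishes, so the data lies on a polynomial of degree exactly 1.

1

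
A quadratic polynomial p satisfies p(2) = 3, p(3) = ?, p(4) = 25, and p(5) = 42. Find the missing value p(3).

On equispaced nodes a degree-2 polynomial has vanishing third forward difference, so
  - p(2) + 3·p(3) - 3·p(4) + p(5) = 0.
Substituting the known values and solving for p(3):
  3·p(3) = 36
  p(3) = 12.

12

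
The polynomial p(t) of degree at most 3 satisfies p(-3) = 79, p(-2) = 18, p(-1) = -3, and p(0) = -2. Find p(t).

p(t) = -3t^3 + 2t^2 + 6t - 2

Write p(t) = at^3 + bt^2 + ct + d. Substituting each data point gives a linear system:
  -27a + 9b - 3c + d = 79
  -8a + 4b - 2c + d = 18
  -a + b - c + d = -3
  d = -2
Solving the system yields a = -3, b = 2, c = 6, d = -2.
So p(t) = -3t^3 + 2t^2 + 6t - 2.
Check: p(-3) = 79. ✓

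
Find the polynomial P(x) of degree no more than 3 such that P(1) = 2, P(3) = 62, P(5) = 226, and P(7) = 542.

Using the Lagrange interpolation formula with nodes 1, 3, 5, 7:
  L_0(x) = (x - 3)(x - 5)(x - 7) / -48
  L_1(x) = (x - 1)(x - 5)(x - 7) / 16
  L_2(x) = (x - 1)(x - 3)(x - 7) / -16
  L_3(x) = (x - 1)(x - 3)(x - 5) / 48
Then P(x) = 2·L_0(x) + 62·L_1(x) + 226·L_2(x) + 542·L_3(x).
Expanding and collecting terms gives P(x) = x^3 + 4x^2 + x - 4.
Check: P(5) = 226. ✓

P(x) = x^3 + 4x^2 + x - 4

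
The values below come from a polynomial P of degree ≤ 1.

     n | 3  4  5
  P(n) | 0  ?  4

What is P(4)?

2

The 2 known points determine the degree-1 polynomial uniquely.
Write P(n) = an + b. Substituting each data point gives a linear system:
  3a + b = 0
  5a + b = 4
Solving the system yields a = 2, b = -6.
So P(n) = 2n - 6.
Then P(4) = 2.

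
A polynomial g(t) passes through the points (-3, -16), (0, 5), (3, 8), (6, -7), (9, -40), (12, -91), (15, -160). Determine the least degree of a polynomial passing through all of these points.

Forward differences of the values at t = -3, 0, 3, 6, 9, 12, 15:
  g  : -16  5  8  -7  -40  -91  -160
  Δ  : 21  3  -15  -33  -51  -69
  Δ^2: -18  -18  -18  -18  -18
  Δ^3: 0  0  0  0
  Δ^4: 0  0  0
  Δ^5: 0  0
  Δ^6: 0
The second differences are constant (-18) and nonzero, while all higher differences vanish, so the minimal degree is 2.

2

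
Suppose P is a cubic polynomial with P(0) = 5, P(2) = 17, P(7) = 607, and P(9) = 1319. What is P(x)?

P(x) = 2x^3 - 2x^2 + 2x + 5

Write P(x) = ax^3 + bx^2 + cx + d. Substituting each data point gives a linear system:
  d = 5
  8a + 4b + 2c + d = 17
  343a + 49b + 7c + d = 607
  729a + 81b + 9c + d = 1319
Solving the system yields a = 2, b = -2, c = 2, d = 5.
So P(x) = 2x³ - 2x² + 2x + 5.
Check: P(2) = 17. ✓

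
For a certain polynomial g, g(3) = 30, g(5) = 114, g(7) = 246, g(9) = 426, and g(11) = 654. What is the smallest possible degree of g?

Forward differences of the values at t = 3, 5, 7, 9, 11:
  g  : 30  114  246  426  654
  Δ  : 84  132  180  228
  Δ^2: 48  48  48
  Δ^3: 0  0
  Δ^4: 0
The second differences are constant (48) and nonzero, while all higher differences vanish, so the minimal degree is 2.

2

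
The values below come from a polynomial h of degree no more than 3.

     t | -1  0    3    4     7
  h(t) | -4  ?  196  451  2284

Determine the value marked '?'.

The 4 known points determine the degree-3 polynomial uniquely.
Write h(t) = at^3 + bt^2 + ct + d. Substituting each data point gives a linear system:
  -a + b - c + d = -4
  27a + 9b + 3c + d = 196
  64a + 16b + 4c + d = 451
  343a + 49b + 7c + d = 2284
Solving the system yields a = 6, b = 5, c = -2, d = -5.
So h(t) = 6t^3 + 5t^2 - 2t - 5.
Then h(0) = -5.

-5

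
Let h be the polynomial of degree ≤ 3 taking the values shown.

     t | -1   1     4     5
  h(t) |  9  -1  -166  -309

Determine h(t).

h(t) = -2t^3 - 2t^2 - 3t + 6

Write h(t) = at^3 + bt^2 + ct + d. Substituting each data point gives a linear system:
  -a + b - c + d = 9
  a + b + c + d = -1
  64a + 16b + 4c + d = -166
  125a + 25b + 5c + d = -309
Solving the system yields a = -2, b = -2, c = -3, d = 6.
So h(t) = -2t³ - 2t² - 3t + 6.
Check: h(-1) = 9. ✓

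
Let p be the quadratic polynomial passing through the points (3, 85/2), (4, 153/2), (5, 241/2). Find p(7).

Forward differences of the values at u = 3, 4, 5:
  p  : 85/2  153/2  241/2
  Δ  : 34  44
  Δ^2: 10
The second differences are constant, confirming degree 2.
Interpolating (Newton forward form) and evaluating at u = 7 gives p(7) = 477/2.

477/2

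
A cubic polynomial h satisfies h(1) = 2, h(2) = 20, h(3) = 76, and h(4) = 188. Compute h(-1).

8

Using the Lagrange interpolation formula with nodes 1, 2, 3, 4:
  L_0(s) = (s - 2)(s - 3)(s - 4) / -6
  L_1(s) = (s - 1)(s - 3)(s - 4) / 2
  L_2(s) = (s - 1)(s - 2)(s - 4) / -2
  L_3(s) = (s - 1)(s - 2)(s - 3) / 6
Then h(s) = 2·L_0(s) + 20·L_1(s) + 76·L_2(s) + 188·L_3(s).
Expanding and collecting terms gives h(s) = 3s^3 + s^2 - 6s + 4.
Evaluating at s = -1: h(-1) = 8.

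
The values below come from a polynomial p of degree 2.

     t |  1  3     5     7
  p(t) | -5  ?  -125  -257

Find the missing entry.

The 3 known points determine the degree-2 polynomial uniquely.
Write p(t) = at^2 + bt + c. Substituting each data point gives a linear system:
  a + b + c = -5
  25a + 5b + c = -125
  49a + 7b + c = -257
Solving the system yields a = -6, b = 6, c = -5.
So p(t) = -6t^2 + 6t - 5.
Then p(3) = -41.

-41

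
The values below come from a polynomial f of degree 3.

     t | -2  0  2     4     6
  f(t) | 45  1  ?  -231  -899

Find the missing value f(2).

On equispaced nodes a degree-3 polynomial has vanishing fourth forward difference, so
  f(-2) - 4·f(0) + 6·f(2) - 4·f(4) + f(6) = 0.
Substituting the known values and solving for f(2):
  6·f(2) = -66
  f(2) = -11.

-11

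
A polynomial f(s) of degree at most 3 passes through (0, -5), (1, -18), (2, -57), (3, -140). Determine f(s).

f(s) = -3s^3 - 4s^2 - 6s - 5

Using the Lagrange interpolation formula with nodes 0, 1, 2, 3:
  L_0(s) = (s - 1)(s - 2)(s - 3) / -6
  L_1(s) = s(s - 2)(s - 3) / 2
  L_2(s) = s(s - 1)(s - 3) / -2
  L_3(s) = s(s - 1)(s - 2) / 6
Then f(s) = -5·L_0(s) - 18·L_1(s) - 57·L_2(s) - 140·L_3(s).
Expanding and collecting terms gives f(s) = -3s^3 - 4s^2 - 6s - 5.
Check: f(3) = -140. ✓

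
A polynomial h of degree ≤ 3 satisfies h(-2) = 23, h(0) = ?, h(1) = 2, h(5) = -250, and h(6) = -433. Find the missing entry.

The 4 known points determine the degree-3 polynomial uniquely.
Write h(t) = at^3 + bt^2 + ct + d. Substituting each data point gives a linear system:
  -8a + 4b - 2c + d = 23
  a + b + c + d = 2
  125a + 25b + 5c + d = -250
  216a + 36b + 6c + d = -433
Solving the system yields a = -2, b = 0, c = -1, d = 5.
So h(t) = -2t^3 - t + 5.
Then h(0) = 5.

5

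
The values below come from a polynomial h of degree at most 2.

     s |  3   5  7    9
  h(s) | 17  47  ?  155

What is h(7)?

The 3 known points determine the degree-2 polynomial uniquely.
Write h(s) = as^2 + bs + c. Substituting each data point gives a linear system:
  9a + 3b + c = 17
  25a + 5b + c = 47
  81a + 9b + c = 155
Solving the system yields a = 2, b = -1, c = 2.
So h(s) = 2s^2 - s + 2.
Then h(7) = 93.

93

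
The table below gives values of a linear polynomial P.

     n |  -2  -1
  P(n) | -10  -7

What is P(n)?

Write P(n) = an + b. Substituting each data point gives a linear system:
  -2a + b = -10
  -a + b = -7
Solving the system yields a = 3, b = -4.
So P(n) = 3n - 4.
Check: P(-1) = -7. ✓

P(n) = 3n - 4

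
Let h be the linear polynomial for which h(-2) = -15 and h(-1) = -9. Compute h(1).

Write h(u) = au + b. Substituting each data point gives a linear system:
  -2a + b = -15
  -a + b = -9
Solving the system yields a = 6, b = -3.
So h(u) = 6u - 3.
Then h(1) = 3.

3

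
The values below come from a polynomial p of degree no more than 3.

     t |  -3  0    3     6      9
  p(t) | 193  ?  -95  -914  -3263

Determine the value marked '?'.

The 4 known points determine the degree-3 polynomial uniquely.
Write p(t) = at^3 + bt^2 + ct + d. Substituting each data point gives a linear system:
  -27a + 9b - 3c + d = 193
  27a + 9b + 3c + d = -95
  216a + 36b + 6c + d = -914
  729a + 81b + 9c + d = -3263
Solving the system yields a = -5, b = 5, c = -3, d = 4.
So p(t) = -5t^3 + 5t^2 - 3t + 4.
Then p(0) = 4.

4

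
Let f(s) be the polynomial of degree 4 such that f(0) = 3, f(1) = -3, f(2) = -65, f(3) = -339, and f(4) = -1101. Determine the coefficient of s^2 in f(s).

Write f(s) = as^4 + bs^3 + cs^2 + ds + e. Substituting each data point gives a linear system:
  e = 3
  a + b + c + d + e = -3
  16a + 8b + 4c + 2d + e = -65
  81a + 27b + 9c + 3d + e = -339
  256a + 64b + 16c + 4d + e = -1101
Solving the system yields a = -5, b = 4, c = -5, d = 0, e = 3.
So f(s) = -5s⁴ + 4s³ - 5s² + 3.
The coefficient of s^2 is -5.

-5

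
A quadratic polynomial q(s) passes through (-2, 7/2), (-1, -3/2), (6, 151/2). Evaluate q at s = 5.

105/2

Write q(s) = as^2 + bs + c. Substituting each data point gives a linear system:
  4a - 2b + c = 7/2
  a - b + c = -3/2
  36a + 6b + c = 151/2
Solving the system yields a = 2, b = 1, c = -5/2.
So q(s) = 2s² + s - 5/2.
Then q(5) = 105/2.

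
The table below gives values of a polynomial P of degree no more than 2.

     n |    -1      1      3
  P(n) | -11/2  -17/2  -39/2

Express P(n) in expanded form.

Using the Lagrange interpolation formula with nodes -1, 1, 3:
  L_0(n) = (n - 1)(n - 3) / 8
  L_1(n) = (n + 1)(n - 3) / -4
  L_2(n) = (n + 1)(n - 1) / 8
Then P(n) = -11/2·L_0(n) - 17/2·L_1(n) - 39/2·L_2(n).
Expanding and collecting terms gives P(n) = -n² - (3/2)n - 6.
Check: P(-1) = -11/2. ✓

P(n) = -n^2 - (3/2)n - 6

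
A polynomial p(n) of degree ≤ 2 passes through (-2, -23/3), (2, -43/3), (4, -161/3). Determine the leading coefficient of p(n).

-3

Write p(n) = an^2 + bn + c. Substituting each data point gives a linear system:
  4a - 2b + c = -23/3
  4a + 2b + c = -43/3
  16a + 4b + c = -161/3
Solving the system yields a = -3, b = -5/3, c = 1.
So p(n) = -3n^2 - (5/3)n + 1.
The leading coefficient is -3.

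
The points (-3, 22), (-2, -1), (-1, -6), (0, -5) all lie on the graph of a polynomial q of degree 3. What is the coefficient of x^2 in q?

Write q(x) = ax^3 + bx^2 + cx + d. Substituting each data point gives a linear system:
  -27a + 9b - 3c + d = 22
  -8a + 4b - 2c + d = -1
  -a + b - c + d = -6
  d = -5
Solving the system yields a = -2, b = -3, c = 0, d = -5.
So q(x) = -2x^3 - 3x^2 - 5.
The coefficient of x^2 is -3.

-3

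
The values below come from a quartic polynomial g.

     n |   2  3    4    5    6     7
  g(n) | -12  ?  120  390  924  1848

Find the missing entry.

12

The 5 known points determine the degree-4 polynomial uniquely.
Write g(n) = an^4 + bn^3 + cn^2 + dn + e. Substituting each data point gives a linear system:
  16a + 8b + 4c + 2d + e = -12
  256a + 64b + 16c + 4d + e = 120
  625a + 125b + 25c + 5d + e = 390
  1296a + 216b + 36c + 6d + e = 924
  2401a + 343b + 49c + 7d + e = 1848
Solving the system yields a = 1, b = -1, c = -4, d = -2, e = 0.
So g(n) = n⁴ - n³ - 4n² - 2n.
Then g(3) = 12.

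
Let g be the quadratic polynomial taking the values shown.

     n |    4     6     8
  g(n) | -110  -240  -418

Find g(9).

Write g(n) = an^2 + bn + c. Substituting each data point gives a linear system:
  16a + 4b + c = -110
  36a + 6b + c = -240
  64a + 8b + c = -418
Solving the system yields a = -6, b = -5, c = 6.
So g(n) = -6n² - 5n + 6.
Then g(9) = -525.

-525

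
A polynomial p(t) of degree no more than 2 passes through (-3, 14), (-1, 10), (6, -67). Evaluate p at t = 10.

Using the Lagrange interpolation formula with nodes -3, -1, 6:
  L_0(t) = (t + 1)(t - 6) / 18
  L_1(t) = (t + 3)(t - 6) / -14
  L_2(t) = (t + 3)(t + 1) / 63
Then p(t) = 14·L_0(t) + 10·L_1(t) - 67·L_2(t).
Expanding and collecting terms gives p(t) = -t^2 - 6t + 5.
Evaluating at t = 10: p(10) = -155.

-155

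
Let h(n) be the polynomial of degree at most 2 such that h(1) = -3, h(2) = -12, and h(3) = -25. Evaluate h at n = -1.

3

Write h(n) = an^2 + bn + c. Substituting each data point gives a linear system:
  a + b + c = -3
  4a + 2b + c = -12
  9a + 3b + c = -25
Solving the system yields a = -2, b = -3, c = 2.
So h(n) = -2n^2 - 3n + 2.
Then h(-1) = 3.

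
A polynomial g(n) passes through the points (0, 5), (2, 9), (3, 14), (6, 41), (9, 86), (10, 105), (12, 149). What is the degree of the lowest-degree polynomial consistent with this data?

Divided differences on the nodes 0, 2, 3, 6, 9, 10, 12:
  order 0: 5  9  14  41  86  105  149
  order 1: 2  5  9  15  19  22
  order 2: 1  1  1  1  1
  order 3: 0  0  0  0
  order 4: 0  0  0
  order 5: 0  0
  order 6: 0
The order-2 divided differences are all 1 (nonzero) and every higher order vanishes, so the data lies on a polynomial of degree exactly 2.

2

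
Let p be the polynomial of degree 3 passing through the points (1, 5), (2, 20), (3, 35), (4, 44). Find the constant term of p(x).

-4

Write p(x) = ax^3 + bx^2 + cx + d. Substituting each data point gives a linear system:
  a + b + c + d = 5
  8a + 4b + 2c + d = 20
  27a + 9b + 3c + d = 35
  64a + 16b + 4c + d = 44
Solving the system yields a = -1, b = 6, c = 4, d = -4.
So p(x) = -x^3 + 6x^2 + 4x - 4.
The constant term is -4.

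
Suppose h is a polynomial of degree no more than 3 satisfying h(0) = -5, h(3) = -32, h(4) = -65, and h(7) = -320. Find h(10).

Write h(s) = as^3 + bs^2 + cs + d. Substituting each data point gives a linear system:
  d = -5
  27a + 9b + 3c + d = -32
  64a + 16b + 4c + d = -65
  343a + 49b + 7c + d = -320
Solving the system yields a = -1, b = 1, c = -3, d = -5.
So h(s) = -s³ + s² - 3s - 5.
Then h(10) = -935.

-935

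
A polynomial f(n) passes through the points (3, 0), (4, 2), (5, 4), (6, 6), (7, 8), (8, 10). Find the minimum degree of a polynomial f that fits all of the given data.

Forward differences of the values at n = 3, 4, 5, 6, 7, 8:
  f  : 0  2  4  6  8  10
  Δ  : 2  2  2  2  2
  Δ^2: 0  0  0  0
  Δ^3: 0  0  0
  Δ^4: 0  0
  Δ^5: 0
The first differences are constant (2) and nonzero, while all higher differences vanish, so the minimal degree is 1.

1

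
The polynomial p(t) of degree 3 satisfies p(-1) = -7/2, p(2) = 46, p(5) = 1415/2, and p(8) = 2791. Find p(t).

Using the Lagrange interpolation formula with nodes -1, 2, 5, 8:
  L_0(t) = (t - 2)(t - 5)(t - 8) / -162
  L_1(t) = (t + 1)(t - 5)(t - 8) / 54
  L_2(t) = (t + 1)(t - 2)(t - 8) / -54
  L_3(t) = (t + 1)(t - 2)(t - 5) / 162
Then p(t) = -7/2·L_0(t) + 46·L_1(t) + 1415/2·L_2(t) + 2791·L_3(t).
Expanding and collecting terms gives p(t) = 5t^3 + 4t^2 - (5/2)t - 5.
Check: p(5) = 1415/2. ✓

p(t) = 5t^3 + 4t^2 - (5/2)t - 5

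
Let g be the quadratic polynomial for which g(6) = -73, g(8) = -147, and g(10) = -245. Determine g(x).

Write g(x) = ax^2 + bx + c. Substituting each data point gives a linear system:
  36a + 6b + c = -73
  64a + 8b + c = -147
  100a + 10b + c = -245
Solving the system yields a = -3, b = 5, c = 5.
So g(x) = -3x^2 + 5x + 5.
Check: g(8) = -147. ✓

g(x) = -3x^2 + 5x + 5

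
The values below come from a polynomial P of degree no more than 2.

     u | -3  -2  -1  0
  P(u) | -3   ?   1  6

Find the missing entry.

-2

On equispaced nodes a degree-2 polynomial has vanishing third forward difference, so
  - P(-3) + 3·P(-2) - 3·P(-1) + P(0) = 0.
Substituting the known values and solving for P(-2):
  3·P(-2) = -6
  P(-2) = -2.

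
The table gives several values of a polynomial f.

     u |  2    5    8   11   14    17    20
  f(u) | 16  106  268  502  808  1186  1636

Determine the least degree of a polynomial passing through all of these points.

2

Forward differences of the values at u = 2, 5, 8, 11, 14, 17, 20:
  f  : 16  106  268  502  808  1186  1636
  Δ  : 90  162  234  306  378  450
  Δ^2: 72  72  72  72  72
  Δ^3: 0  0  0  0
  Δ^4: 0  0  0
  Δ^5: 0  0
  Δ^6: 0
The second differences are constant (72) and nonzero, while all higher differences vanish, so the minimal degree is 2.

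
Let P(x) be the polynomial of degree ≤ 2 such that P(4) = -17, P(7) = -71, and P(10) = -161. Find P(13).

Forward differences of the values at x = 4, 7, 10:
  P  : -17  -71  -161
  Δ  : -54  -90
  Δ^2: -36
The second differences are constant, confirming degree 2.
Interpolating (Newton forward form) and evaluating at x = 13 gives P(13) = -287.

-287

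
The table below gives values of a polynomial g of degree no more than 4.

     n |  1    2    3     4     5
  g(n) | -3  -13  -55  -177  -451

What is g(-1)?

Forward differences of the values at n = 1, 2, 3, 4, 5:
  g  : -3  -13  -55  -177  -451
  Δ  : -10  -42  -122  -274
  Δ^2: -32  -80  -152
  Δ^3: -48  -72
  Δ^4: -24
The fourth differences are constant, confirming degree 4.
Interpolating (Newton forward form) and evaluating at n = -1 gives g(-1) = -7.

-7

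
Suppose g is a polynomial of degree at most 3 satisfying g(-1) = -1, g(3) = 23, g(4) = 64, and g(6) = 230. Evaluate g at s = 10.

1066

Using the Lagrange interpolation formula with nodes -1, 3, 4, 6:
  L_0(s) = (s - 3)(s - 4)(s - 6) / -140
  L_1(s) = (s + 1)(s - 4)(s - 6) / 12
  L_2(s) = (s + 1)(s - 3)(s - 6) / -10
  L_3(s) = (s + 1)(s - 3)(s - 4) / 42
Then g(s) = -1·L_0(s) + 23·L_1(s) + 64·L_2(s) + 230·L_3(s).
Expanding and collecting terms gives g(s) = s³ + s² - 3s - 4.
Evaluating at s = 10: g(10) = 1066.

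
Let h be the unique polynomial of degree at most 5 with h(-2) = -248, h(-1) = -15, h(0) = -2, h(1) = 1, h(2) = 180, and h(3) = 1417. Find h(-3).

Forward differences of the values at u = -2, -1, 0, 1, 2, 3:
  h  : -248  -15  -2  1  180  1417
  Δ  : 233  13  3  179  1237
  Δ^2: -220  -10  176  1058
  Δ^3: 210  186  882
  Δ^4: -24  696
  Δ^5: 720
The fifth differences are constant, confirming degree 5.
Interpolating (Newton forward form) and evaluating at u = -3 gives h(-3) = -1655.

-1655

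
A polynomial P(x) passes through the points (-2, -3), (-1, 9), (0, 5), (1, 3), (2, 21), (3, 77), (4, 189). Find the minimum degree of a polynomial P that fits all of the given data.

3

Forward differences of the values at x = -2, -1, 0, 1, 2, 3, 4:
  P  : -3  9  5  3  21  77  189
  Δ  : 12  -4  -2  18  56  112
  Δ^2: -16  2  20  38  56
  Δ^3: 18  18  18  18
  Δ^4: 0  0  0
  Δ^5: 0  0
  Δ^6: 0
The third differences are constant (18) and nonzero, while all higher differences vanish, so the minimal degree is 3.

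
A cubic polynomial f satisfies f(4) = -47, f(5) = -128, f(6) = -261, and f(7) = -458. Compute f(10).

Write f(s) = as^3 + bs^2 + cs + d. Substituting each data point gives a linear system:
  64a + 16b + 4c + d = -47
  125a + 25b + 5c + d = -128
  216a + 36b + 6c + d = -261
  343a + 49b + 7c + d = -458
Solving the system yields a = -2, b = 4, c = 5, d = -3.
So f(s) = -2s^3 + 4s^2 + 5s - 3.
Then f(10) = -1553.

-1553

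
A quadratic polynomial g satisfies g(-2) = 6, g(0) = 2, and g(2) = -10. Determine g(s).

Using the Lagrange interpolation formula with nodes -2, 0, 2:
  L_0(s) = s(s - 2) / 8
  L_1(s) = (s + 2)(s - 2) / -4
  L_2(s) = (s + 2)s / 8
Then g(s) = 6·L_0(s) + 2·L_1(s) - 10·L_2(s).
Expanding and collecting terms gives g(s) = -s^2 - 4s + 2.
Check: g(2) = -10. ✓

g(s) = -s^2 - 4s + 2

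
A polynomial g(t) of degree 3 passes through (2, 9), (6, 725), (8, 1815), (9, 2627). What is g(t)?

g(t) = 4t^3 - 3t^2 - 5t - 1

Using the Lagrange interpolation formula with nodes 2, 6, 8, 9:
  L_0(t) = (t - 6)(t - 8)(t - 9) / -168
  L_1(t) = (t - 2)(t - 8)(t - 9) / 24
  L_2(t) = (t - 2)(t - 6)(t - 9) / -12
  L_3(t) = (t - 2)(t - 6)(t - 8) / 21
Then g(t) = 9·L_0(t) + 725·L_1(t) + 1815·L_2(t) + 2627·L_3(t).
Expanding and collecting terms gives g(t) = 4t^3 - 3t^2 - 5t - 1.
Check: g(9) = 2627. ✓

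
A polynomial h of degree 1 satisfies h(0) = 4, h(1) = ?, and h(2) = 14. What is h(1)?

9

On equispaced nodes a degree-1 polynomial has vanishing second forward difference, so
  h(0) - 2·h(1) + h(2) = 0.
Substituting the known values and solving for h(1):
  -2·h(1) = -18
  h(1) = 9.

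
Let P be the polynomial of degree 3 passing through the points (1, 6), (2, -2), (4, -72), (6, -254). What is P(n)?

P(n) = -n^3 - 2n^2 + 5n + 4

Write P(n) = an^3 + bn^2 + cn + d. Substituting each data point gives a linear system:
  a + b + c + d = 6
  8a + 4b + 2c + d = -2
  64a + 16b + 4c + d = -72
  216a + 36b + 6c + d = -254
Solving the system yields a = -1, b = -2, c = 5, d = 4.
So P(n) = -n^3 - 2n^2 + 5n + 4.
Check: P(6) = -254. ✓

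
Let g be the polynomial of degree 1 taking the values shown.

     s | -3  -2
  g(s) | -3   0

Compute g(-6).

Using the Lagrange interpolation formula with nodes -3, -2:
  L_0(s) = (s + 2) / -1
  L_1(s) = (s + 3) / 1
Then g(s) = -3·L_0(s) + 0·L_1(s).
Expanding and collecting terms gives g(s) = 3s + 6.
Evaluating at s = -6: g(-6) = -12.

-12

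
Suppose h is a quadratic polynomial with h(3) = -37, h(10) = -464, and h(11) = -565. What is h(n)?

Write h(n) = an^2 + bn + c. Substituting each data point gives a linear system:
  9a + 3b + c = -37
  100a + 10b + c = -464
  121a + 11b + c = -565
Solving the system yields a = -5, b = 4, c = -4.
So h(n) = -5n^2 + 4n - 4.
Check: h(3) = -37. ✓

h(n) = -5n^2 + 4n - 4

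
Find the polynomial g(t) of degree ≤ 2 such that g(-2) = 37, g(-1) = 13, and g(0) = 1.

Write g(t) = at^2 + bt + c. Substituting each data point gives a linear system:
  4a - 2b + c = 37
  a - b + c = 13
  c = 1
Solving the system yields a = 6, b = -6, c = 1.
So g(t) = 6t^2 - 6t + 1.
Check: g(0) = 1. ✓

g(t) = 6t^2 - 6t + 1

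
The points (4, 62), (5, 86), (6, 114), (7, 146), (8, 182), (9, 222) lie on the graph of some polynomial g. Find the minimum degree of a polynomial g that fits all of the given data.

2

Forward differences of the values at t = 4, 5, 6, 7, 8, 9:
  g  : 62  86  114  146  182  222
  Δ  : 24  28  32  36  40
  Δ^2: 4  4  4  4
  Δ^3: 0  0  0
  Δ^4: 0  0
  Δ^5: 0
The second differences are constant (4) and nonzero, while all higher differences vanish, so the minimal degree is 2.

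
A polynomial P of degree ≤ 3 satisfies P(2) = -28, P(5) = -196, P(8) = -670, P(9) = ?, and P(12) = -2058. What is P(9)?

The 4 known points determine the degree-3 polynomial uniquely.
Write P(u) = au^3 + bu^2 + cu + d. Substituting each data point gives a linear system:
  8a + 4b + 2c + d = -28
  125a + 25b + 5c + d = -196
  512a + 64b + 8c + d = -670
  1728a + 144b + 12c + d = -2058
Solving the system yields a = -1, b = -2, c = -3, d = -6.
So P(u) = -u³ - 2u² - 3u - 6.
Then P(9) = -924.

-924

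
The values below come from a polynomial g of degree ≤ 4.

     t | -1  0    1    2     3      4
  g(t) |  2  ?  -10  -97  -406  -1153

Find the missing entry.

-1

The 5 known points determine the degree-4 polynomial uniquely.
Write g(t) = at^4 + bt^3 + ct^2 + dt + e. Substituting each data point gives a linear system:
  a - b + c - d + e = 2
  a + b + c + d + e = -10
  16a + 8b + 4c + 2d + e = -97
  81a + 27b + 9c + 3d + e = -406
  256a + 64b + 16c + 4d + e = -1153
Solving the system yields a = -3, b = -6, c = 0, d = 0, e = -1.
So g(t) = -3t⁴ - 6t³ - 1.
Then g(0) = -1.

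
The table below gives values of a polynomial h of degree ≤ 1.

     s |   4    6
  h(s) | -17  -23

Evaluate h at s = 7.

Write h(s) = as + b. Substituting each data point gives a linear system:
  4a + b = -17
  6a + b = -23
Solving the system yields a = -3, b = -5.
So h(s) = -3s - 5.
Then h(7) = -26.

-26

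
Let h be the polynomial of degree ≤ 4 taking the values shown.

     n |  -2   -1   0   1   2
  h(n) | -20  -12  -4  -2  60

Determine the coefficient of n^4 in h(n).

3

Write h(n) = an^4 + bn^3 + cn^2 + dn + e. Substituting each data point gives a linear system:
  16a - 8b + 4c - 2d + e = -20
  a - b + c - d + e = -12
  e = -4
  a + b + c + d + e = -2
  16a + 8b + 4c + 2d + e = 60
Solving the system yields a = 3, b = 5, c = -6, d = 0, e = -4.
So h(n) = 3n⁴ + 5n³ - 6n² - 4.
The leading coefficient is 3.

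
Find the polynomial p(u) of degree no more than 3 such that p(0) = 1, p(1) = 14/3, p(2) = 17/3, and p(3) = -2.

p(u) = -u^3 + (5/3)u^2 + 3u + 1

Write p(u) = au^3 + bu^2 + cu + d. Substituting each data point gives a linear system:
  d = 1
  a + b + c + d = 14/3
  8a + 4b + 2c + d = 17/3
  27a + 9b + 3c + d = -2
Solving the system yields a = -1, b = 5/3, c = 3, d = 1.
So p(u) = -u^3 + (5/3)u^2 + 3u + 1.
Check: p(3) = -2. ✓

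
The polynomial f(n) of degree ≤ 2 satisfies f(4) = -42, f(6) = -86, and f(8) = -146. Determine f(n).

f(n) = -2n^2 - 2n - 2

Write f(n) = an^2 + bn + c. Substituting each data point gives a linear system:
  16a + 4b + c = -42
  36a + 6b + c = -86
  64a + 8b + c = -146
Solving the system yields a = -2, b = -2, c = -2.
So f(n) = -2n^2 - 2n - 2.
Check: f(8) = -146. ✓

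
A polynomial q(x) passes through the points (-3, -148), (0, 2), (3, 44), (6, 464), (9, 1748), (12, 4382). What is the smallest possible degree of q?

Forward differences of the values at x = -3, 0, 3, 6, 9, 12:
  q  : -148  2  44  464  1748  4382
  Δ  : 150  42  420  1284  2634
  Δ^2: -108  378  864  1350
  Δ^3: 486  486  486
  Δ^4: 0  0
  Δ^5: 0
The third differences are constant (486) and nonzero, while all higher differences vanish, so the minimal degree is 3.

3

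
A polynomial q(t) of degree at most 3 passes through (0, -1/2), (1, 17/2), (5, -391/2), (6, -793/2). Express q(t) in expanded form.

q(t) = -3t^3 + 6t^2 + 6t - 1/2

Write q(t) = at^3 + bt^2 + ct + d. Substituting each data point gives a linear system:
  d = -1/2
  a + b + c + d = 17/2
  125a + 25b + 5c + d = -391/2
  216a + 36b + 6c + d = -793/2
Solving the system yields a = -3, b = 6, c = 6, d = -1/2.
So q(t) = -3t^3 + 6t^2 + 6t - 1/2.
Check: q(5) = -391/2. ✓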